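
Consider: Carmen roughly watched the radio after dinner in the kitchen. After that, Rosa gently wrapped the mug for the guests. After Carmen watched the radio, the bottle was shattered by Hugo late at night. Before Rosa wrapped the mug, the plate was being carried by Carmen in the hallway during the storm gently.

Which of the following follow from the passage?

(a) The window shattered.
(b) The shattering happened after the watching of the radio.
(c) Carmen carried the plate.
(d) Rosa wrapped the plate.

(a) Not entailed — the bottle is what shattered, not the window.
(b) Entailed — the narrative places the watching before the shattering.
(c) Entailed — 'carry' is an activity; 'was carrying' entails that some carrying happened, so 'carried' holds.
(d) Not entailed — Rosa wrapped the mug, not the plate; the plate belongs to the carrying event.

(b), (c)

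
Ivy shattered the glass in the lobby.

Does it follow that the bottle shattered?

no

Nothing is said about any bottle; only the glass is affected.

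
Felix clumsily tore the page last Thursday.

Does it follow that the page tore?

yes

'Felix tore the page' is the causative; it entails the inchoative 'the page tore'.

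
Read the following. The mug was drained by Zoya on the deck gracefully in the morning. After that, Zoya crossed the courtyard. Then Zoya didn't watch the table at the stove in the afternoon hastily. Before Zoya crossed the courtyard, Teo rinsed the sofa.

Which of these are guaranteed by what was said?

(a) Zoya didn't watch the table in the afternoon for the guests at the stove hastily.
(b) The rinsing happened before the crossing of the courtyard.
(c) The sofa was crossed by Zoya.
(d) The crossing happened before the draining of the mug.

(a), (b)

(a) Entailed — under negation, adding a further restriction is entailed: if no such watching event occurred, none occurred for the guests either.
(b) Entailed — the narrative places the rinsing before the crossing.
(c) Not entailed — Zoya crossed the courtyard, not the sofa; the sofa belongs to the rinsing event.
(d) Not entailed — the narrative places the draining before the crossing, not after.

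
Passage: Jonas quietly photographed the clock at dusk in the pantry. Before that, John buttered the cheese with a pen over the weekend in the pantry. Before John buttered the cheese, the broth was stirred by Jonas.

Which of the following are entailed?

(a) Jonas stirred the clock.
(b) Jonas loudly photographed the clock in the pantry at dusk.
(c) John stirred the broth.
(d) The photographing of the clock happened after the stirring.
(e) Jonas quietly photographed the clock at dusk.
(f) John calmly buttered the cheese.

(a) Not entailed — Jonas stirred the broth, not the clock; the clock belongs to the photographing event.
(b) Not entailed — 'loudly' adds a manner not in (and inconsistent with) the original.
(c) Not entailed — the passage has Jonas stirring the broth, not John.
(d) Entailed — the narrative places the stirring before the photographing.
(e) Entailed — dropping 'in the pantry' leaves a sub-description the original still satisfies.
(f) Not entailed — 'calmly' adds information not in the original event.

(d), (e)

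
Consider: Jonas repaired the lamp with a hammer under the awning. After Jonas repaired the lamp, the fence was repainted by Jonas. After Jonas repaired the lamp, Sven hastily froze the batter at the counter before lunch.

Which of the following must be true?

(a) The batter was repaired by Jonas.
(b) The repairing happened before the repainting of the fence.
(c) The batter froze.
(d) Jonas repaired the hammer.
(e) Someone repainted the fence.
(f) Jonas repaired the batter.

(b), (c), (e)

(a) Not entailed — Jonas repaired the lamp, not the batter; the batter belongs to the freezing event.
(b) Entailed — the narrative places the repairing before the repainting.
(c) Entailed — 'Sven froze the batter' is causative; it entails the inchoative 'the batter froze'.
(d) Not entailed — the hammer is the instrument, not what was repaired.
(e) Entailed — every conjunct here is already in the original repainting event.
(f) Not entailed — Jonas repaired the lamp, not the batter; the batter belongs to the freezing event.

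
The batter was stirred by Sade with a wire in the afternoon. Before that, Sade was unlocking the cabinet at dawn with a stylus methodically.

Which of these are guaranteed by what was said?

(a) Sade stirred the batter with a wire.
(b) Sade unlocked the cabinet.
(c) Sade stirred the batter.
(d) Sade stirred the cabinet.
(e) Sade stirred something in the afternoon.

(a) Entailed — the original entails any weakening of itself; this just drops 'in the afternoon'.
(b) Not entailed — 'was unlocking' is progressive on an accomplishment; it does not entail the completed 'unlocked'.
(c) Entailed — this follows by dropping conjuncts from the stirring event's description.
(d) Not entailed — Sade stirred the batter, not the cabinet; the cabinet belongs to the unlocking event.
(e) Entailed — this follows by dropping conjuncts from the stirring event's description.

(a), (c), (e)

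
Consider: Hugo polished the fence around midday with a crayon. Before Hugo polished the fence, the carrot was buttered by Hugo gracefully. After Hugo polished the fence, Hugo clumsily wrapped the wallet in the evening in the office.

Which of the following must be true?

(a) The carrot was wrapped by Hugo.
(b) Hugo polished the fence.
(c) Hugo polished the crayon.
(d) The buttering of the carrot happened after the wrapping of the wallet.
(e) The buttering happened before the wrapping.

(b), (e)

(a) Not entailed — Hugo wrapped the wallet, not the carrot; the carrot belongs to the buttering event.
(b) Entailed — this follows by dropping conjuncts from the polishing event's description.
(c) Not entailed — the crayon is the instrument, not what was polished.
(d) Not entailed — the narrative places the buttering before the wrapping, not after.
(e) Entailed — the narrative places the buttering before the wrapping.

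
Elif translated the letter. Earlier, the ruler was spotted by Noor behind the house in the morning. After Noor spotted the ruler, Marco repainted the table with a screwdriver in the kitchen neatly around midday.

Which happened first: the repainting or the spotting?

the spotting

The connectives place the spotting before the repainting.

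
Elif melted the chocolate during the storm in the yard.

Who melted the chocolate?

'Elif' marks the agent of the melting event.

Elif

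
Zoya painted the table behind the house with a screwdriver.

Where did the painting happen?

'behind the house' marks the location of the painting event.

behind the house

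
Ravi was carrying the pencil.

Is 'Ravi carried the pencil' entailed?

'carry' is atelic; if Ravi was carrying the pencil, then Ravi carried the pencil (for some time).

yes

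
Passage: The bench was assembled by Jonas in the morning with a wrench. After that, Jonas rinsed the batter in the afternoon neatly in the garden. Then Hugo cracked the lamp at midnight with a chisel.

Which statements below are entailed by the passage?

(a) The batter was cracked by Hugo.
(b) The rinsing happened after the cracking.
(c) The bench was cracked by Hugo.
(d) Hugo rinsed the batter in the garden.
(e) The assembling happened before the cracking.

(e)

(a) Not entailed — Hugo cracked the lamp, not the batter; the batter belongs to the rinsing event.
(b) Not entailed — the narrative places the rinsing before the cracking, not after.
(c) Not entailed — Hugo cracked the lamp, not the bench; the bench belongs to the assembling event.
(d) Not entailed — the passage has Jonas rinsing the batter, not Hugo.
(e) Entailed — the narrative places the assembling before the cracking.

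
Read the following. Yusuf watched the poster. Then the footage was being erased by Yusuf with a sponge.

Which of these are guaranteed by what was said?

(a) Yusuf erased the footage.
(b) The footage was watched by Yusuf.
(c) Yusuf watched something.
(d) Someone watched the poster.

(a) Not entailed — 'was erasing' is progressive on an accomplishment; it does not entail the completed 'erased'.
(b) Not entailed — Yusuf watched the poster, not the footage; the footage belongs to the erasing event.
(c) Entailed — every conjunct here is already in the original watching event.
(d) Entailed — generalizing the agent leaves a sub-description the original still satisfies.

(c), (d)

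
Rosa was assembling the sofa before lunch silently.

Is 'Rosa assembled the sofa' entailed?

no

'was assembling' is progressive; for an accomplishment like 'assemble the sofa', it doesn't entail completion.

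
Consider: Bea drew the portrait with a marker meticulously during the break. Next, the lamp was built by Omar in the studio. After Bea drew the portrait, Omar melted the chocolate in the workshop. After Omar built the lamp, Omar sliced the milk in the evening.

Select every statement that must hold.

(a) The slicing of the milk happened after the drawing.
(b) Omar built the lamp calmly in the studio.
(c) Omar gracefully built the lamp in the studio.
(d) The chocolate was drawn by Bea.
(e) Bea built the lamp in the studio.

(a)

(a) Entailed — the narrative places the drawing before the slicing.
(b) Not entailed — 'calmly' adds information not in the original event.
(c) Not entailed — 'gracefully' adds information not in the original event.
(d) Not entailed — Bea drew the portrait, not the chocolate; the chocolate belongs to the melting event.
(e) Not entailed — the passage has Omar building the lamp, not Bea.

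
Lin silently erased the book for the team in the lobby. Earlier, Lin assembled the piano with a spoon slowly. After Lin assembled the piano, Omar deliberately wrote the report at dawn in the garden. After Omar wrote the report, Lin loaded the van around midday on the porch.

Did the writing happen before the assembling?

The narrative orders the assembling before the writing.

no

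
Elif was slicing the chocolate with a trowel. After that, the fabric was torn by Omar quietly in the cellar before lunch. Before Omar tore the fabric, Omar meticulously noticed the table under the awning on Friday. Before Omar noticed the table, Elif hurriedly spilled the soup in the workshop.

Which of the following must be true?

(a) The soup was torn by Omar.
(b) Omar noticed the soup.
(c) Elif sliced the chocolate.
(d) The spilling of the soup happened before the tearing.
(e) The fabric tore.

(a) Not entailed — Omar tore the fabric, not the soup; the soup belongs to the spilling event.
(b) Not entailed — Omar noticed the table, not the soup; the soup belongs to the spilling event.
(c) Not entailed — 'was slicing' is progressive on an accomplishment; it does not entail the completed 'sliced'.
(d) Entailed — the narrative places the spilling before the tearing.
(e) Entailed — 'Omar tore the fabric' is causative; it entails the inchoative 'the fabric tore'.

(d), (e)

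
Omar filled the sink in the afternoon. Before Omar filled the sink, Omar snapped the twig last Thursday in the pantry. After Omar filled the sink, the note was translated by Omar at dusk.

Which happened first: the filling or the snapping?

The connectives place the snapping before the filling.

the snapping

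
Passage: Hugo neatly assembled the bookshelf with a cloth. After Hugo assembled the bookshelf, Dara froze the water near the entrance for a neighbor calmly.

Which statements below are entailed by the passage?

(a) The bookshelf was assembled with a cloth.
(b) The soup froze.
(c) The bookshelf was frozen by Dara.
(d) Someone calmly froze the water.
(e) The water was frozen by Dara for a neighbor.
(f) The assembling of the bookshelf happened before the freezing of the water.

(a), (d), (e), (f)

(a) Entailed — the original entails any weakening of itself; this just drops 'neatly' and generalizes the agent.
(b) Not entailed — the water is what froze, not the soup.
(c) Not entailed — Dara froze the water, not the bookshelf; the bookshelf belongs to the assembling event.
(d) Entailed — this follows by dropping conjuncts from the freezing event's description.
(e) Entailed — dropping 'calmly', 'near the entrance' leaves a sub-description the original still satisfies.
(f) Entailed — the narrative places the assembling before the freezing.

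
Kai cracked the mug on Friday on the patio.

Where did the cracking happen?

on the patio

'on the patio' marks the location of the cracking event.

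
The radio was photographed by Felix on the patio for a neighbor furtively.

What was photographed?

the radio

'the radio' marks the patient of the photographing event.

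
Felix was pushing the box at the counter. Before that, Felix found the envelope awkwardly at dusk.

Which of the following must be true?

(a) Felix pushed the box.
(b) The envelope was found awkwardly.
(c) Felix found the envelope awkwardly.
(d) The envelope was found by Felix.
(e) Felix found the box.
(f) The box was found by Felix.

(a), (b), (c), (d)

(a) Entailed — 'push' is an activity; 'was pushing' entails that some pushing happened, so 'pushed' holds.
(b) Entailed — every conjunct here is already in the original finding event.
(c) Entailed — this follows by dropping conjuncts from the finding event's description.
(d) Entailed — this follows by dropping conjuncts from the finding event's description.
(e) Not entailed — Felix found the envelope, not the box; the box belongs to the pushing event.
(f) Not entailed — Felix found the envelope, not the box; the box belongs to the pushing event.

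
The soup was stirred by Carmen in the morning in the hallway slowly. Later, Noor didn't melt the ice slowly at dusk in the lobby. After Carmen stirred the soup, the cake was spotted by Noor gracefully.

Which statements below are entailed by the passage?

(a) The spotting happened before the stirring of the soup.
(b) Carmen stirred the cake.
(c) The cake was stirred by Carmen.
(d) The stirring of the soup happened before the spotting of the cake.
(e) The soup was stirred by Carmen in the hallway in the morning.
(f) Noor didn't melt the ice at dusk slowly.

(d), (e)

(a) Not entailed — the narrative places the stirring before the spotting, not after.
(b) Not entailed — Carmen stirred the soup, not the cake; the cake belongs to the spotting event.
(c) Not entailed — Carmen stirred the soup, not the cake; the cake belongs to the spotting event.
(d) Entailed — the narrative places the stirring before the spotting.
(e) Entailed — dropping 'slowly' leaves a sub-description the original still satisfies.
(f) Not entailed — dropping 'in the lobby' under negation is not valid — the original leaves open that Noor melted the ice some other way.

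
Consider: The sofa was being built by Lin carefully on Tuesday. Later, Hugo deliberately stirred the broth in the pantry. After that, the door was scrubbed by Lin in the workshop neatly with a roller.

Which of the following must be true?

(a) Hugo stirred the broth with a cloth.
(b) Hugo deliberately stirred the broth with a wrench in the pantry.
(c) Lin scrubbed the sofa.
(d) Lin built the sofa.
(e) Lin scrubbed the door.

(a) Not entailed — 'with a cloth' adds information not in the original event.
(b) Not entailed — 'with a wrench' adds information not in the original event.
(c) Not entailed — Lin scrubbed the door, not the sofa; the sofa belongs to the building event.
(d) Not entailed — 'was building' is progressive on an accomplishment; it does not entail the completed 'built'.
(e) Entailed — the original entails any weakening of itself; this just drops 'in the workshop', 'neatly', 'with a roller'.

(e)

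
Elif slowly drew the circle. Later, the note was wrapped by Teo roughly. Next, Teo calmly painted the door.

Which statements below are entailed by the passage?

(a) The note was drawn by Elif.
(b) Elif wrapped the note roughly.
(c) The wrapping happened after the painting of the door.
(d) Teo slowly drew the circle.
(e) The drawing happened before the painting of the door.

(e)

(a) Not entailed — Elif drew the circle, not the note; the note belongs to the wrapping event.
(b) Not entailed — the passage has Teo wrapping the note, not Elif.
(c) Not entailed — the narrative places the wrapping before the painting, not after.
(d) Not entailed — the passage has Elif drawing the circle, not Teo.
(e) Entailed — the narrative places the drawing before the painting.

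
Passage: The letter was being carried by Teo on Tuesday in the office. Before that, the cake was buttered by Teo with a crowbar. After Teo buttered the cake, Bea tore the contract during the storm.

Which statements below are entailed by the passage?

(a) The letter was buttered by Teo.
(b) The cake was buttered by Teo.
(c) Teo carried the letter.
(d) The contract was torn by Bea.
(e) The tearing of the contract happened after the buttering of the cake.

(b), (c), (d), (e)

(a) Not entailed — Teo buttered the cake, not the letter; the letter belongs to the carrying event.
(b) Entailed — every conjunct here is already in the original buttering event.
(c) Entailed — 'carry' is an activity; 'was carrying' entails that some carrying happened, so 'carried' holds.
(d) Entailed — this follows by dropping conjuncts from the tearing event's description.
(e) Entailed — the narrative places the buttering before the tearing.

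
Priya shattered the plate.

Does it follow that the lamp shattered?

Nothing is said about any lamp; only the plate is affected.

no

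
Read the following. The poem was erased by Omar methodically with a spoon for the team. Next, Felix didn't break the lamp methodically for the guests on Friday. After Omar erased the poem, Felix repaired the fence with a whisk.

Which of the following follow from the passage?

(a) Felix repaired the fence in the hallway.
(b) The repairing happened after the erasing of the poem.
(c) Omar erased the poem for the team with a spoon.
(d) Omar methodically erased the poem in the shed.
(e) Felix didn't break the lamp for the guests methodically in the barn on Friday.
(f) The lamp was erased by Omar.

(b), (c), (e)

(a) Not entailed — 'in the hallway' adds information not in the original event.
(b) Entailed — the narrative places the erasing before the repairing.
(c) Entailed — dropping 'methodically' leaves a sub-description the original still satisfies.
(d) Not entailed — 'in the shed' adds information not in the original event.
(e) Entailed — under negation, adding a further restriction is entailed: if no such breaking event occurred, none occurred in the barn either.
(f) Not entailed — Omar erased the poem, not the lamp; the lamp belongs to the breaking event.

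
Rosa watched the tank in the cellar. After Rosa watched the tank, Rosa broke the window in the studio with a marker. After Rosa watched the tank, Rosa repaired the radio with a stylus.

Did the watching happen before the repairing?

The narrative orders the watching before the repairing.

yes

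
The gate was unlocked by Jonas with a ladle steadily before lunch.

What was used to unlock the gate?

'with a ladle' marks the instrument of the unlocking event.

a ladle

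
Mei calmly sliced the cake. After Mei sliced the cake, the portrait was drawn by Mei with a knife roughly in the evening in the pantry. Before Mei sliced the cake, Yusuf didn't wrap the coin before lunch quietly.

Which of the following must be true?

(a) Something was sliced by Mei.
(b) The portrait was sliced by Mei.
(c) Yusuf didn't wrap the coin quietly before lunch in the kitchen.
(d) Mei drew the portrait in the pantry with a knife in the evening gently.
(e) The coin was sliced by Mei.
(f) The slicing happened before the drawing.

(a) Entailed — every conjunct here is already in the original slicing event.
(b) Not entailed — Mei sliced the cake, not the portrait; the portrait belongs to the drawing event.
(c) Entailed — under negation, adding a further restriction is entailed: if no such wrapping event occurred, none occurred in the kitchen either.
(d) Not entailed — 'gently' adds a manner not in (and inconsistent with) the original.
(e) Not entailed — Mei sliced the cake, not the coin; the coin belongs to the wrapping event.
(f) Entailed — the narrative places the slicing before the drawing.

(a), (c), (f)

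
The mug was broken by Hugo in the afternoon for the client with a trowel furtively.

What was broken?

'the mug' marks the patient of the breaking event.

the mug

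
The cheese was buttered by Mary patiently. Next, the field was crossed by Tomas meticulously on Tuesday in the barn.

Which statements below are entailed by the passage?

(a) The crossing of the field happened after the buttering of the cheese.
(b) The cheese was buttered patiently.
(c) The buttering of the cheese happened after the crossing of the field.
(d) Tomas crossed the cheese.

(a), (b)

(a) Entailed — the narrative places the buttering before the crossing.
(b) Entailed — this follows by dropping conjuncts from the buttering event's description.
(c) Not entailed — the narrative places the buttering before the crossing, not after.
(d) Not entailed — Tomas crossed the field, not the cheese; the cheese belongs to the buttering event.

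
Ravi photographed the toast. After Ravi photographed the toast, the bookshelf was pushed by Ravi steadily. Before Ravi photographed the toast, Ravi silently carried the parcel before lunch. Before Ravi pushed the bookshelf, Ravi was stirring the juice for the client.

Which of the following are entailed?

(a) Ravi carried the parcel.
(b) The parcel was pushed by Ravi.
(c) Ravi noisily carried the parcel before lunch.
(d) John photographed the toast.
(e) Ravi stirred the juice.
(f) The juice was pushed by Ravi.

(a) Entailed — this follows by dropping conjuncts from the carrying event's description.
(b) Not entailed — Ravi pushed the bookshelf, not the parcel; the parcel belongs to the carrying event.
(c) Not entailed — 'noisily' adds a manner not in (and inconsistent with) the original.
(d) Not entailed — the passage has Ravi photographing the toast, not John.
(e) Entailed — 'stir' is an activity; 'was stirring' entails that some stirring happened, so 'stirred' holds.
(f) Not entailed — Ravi pushed the bookshelf, not the juice; the juice belongs to the stirring event.

(a), (e)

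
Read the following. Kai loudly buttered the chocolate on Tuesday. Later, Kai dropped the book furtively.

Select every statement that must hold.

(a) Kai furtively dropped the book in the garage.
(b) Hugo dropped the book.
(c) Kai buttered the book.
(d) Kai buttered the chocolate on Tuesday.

(a) Not entailed — 'in the garage' adds information not in the original event.
(b) Not entailed — the passage has Kai dropping the book, not Hugo.
(c) Not entailed — Kai buttered the chocolate, not the book; the book belongs to the dropping event.
(d) Entailed — dropping 'loudly' leaves a sub-description the original still satisfies.

(d)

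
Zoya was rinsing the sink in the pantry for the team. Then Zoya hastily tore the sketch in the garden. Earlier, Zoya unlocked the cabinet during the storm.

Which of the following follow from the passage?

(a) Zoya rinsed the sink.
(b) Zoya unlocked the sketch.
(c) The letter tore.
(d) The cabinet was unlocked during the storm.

(a) Entailed — 'rinse' is an activity; 'was rinsing' entails that some rinsing happened, so 'rinsed' holds.
(b) Not entailed — Zoya unlocked the cabinet, not the sketch; the sketch belongs to the tearing event.
(c) Not entailed — the sketch is what tore, not the letter.
(d) Entailed — generalizing the agent leaves a sub-description the original still satisfies.

(a), (d)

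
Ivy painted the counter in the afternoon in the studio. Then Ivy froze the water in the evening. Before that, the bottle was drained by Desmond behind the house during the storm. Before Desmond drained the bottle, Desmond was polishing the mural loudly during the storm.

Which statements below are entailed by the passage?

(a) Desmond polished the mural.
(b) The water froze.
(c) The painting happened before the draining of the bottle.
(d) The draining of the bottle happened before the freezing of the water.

(a), (b), (d)

(a) Entailed — 'polish' is an activity; 'was polishing' entails that some polishing happened, so 'polished' holds.
(b) Entailed — 'Ivy froze the water' is causative; it entails the inchoative 'the water froze'.
(c) Not entailed — the narrative doesn't order the painting relative to the draining.
(d) Entailed — the narrative places the draining before the freezing.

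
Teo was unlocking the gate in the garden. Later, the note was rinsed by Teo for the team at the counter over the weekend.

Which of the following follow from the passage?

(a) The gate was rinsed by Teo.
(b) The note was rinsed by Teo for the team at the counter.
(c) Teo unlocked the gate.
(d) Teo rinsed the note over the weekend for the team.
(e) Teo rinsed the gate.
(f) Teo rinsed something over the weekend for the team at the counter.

(a) Not entailed — Teo rinsed the note, not the gate; the gate belongs to the unlocking event.
(b) Entailed — this follows by dropping conjuncts from the rinsing event's description.
(c) Not entailed — 'was unlocking' is progressive on an accomplishment; it does not entail the completed 'unlocked'.
(d) Entailed — every conjunct here is already in the original rinsing event.
(e) Not entailed — Teo rinsed the note, not the gate; the gate belongs to the unlocking event.
(f) Entailed — generalizing the patient leaves a sub-description the original still satisfies.

(b), (d), (f)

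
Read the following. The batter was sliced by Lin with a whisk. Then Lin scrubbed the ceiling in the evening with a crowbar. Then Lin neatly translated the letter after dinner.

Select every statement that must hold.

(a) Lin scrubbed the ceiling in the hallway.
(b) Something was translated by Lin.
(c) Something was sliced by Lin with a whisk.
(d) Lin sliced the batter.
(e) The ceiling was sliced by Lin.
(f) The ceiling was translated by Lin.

(a) Not entailed — 'in the hallway' adds information not in the original event.
(b) Entailed — the original entails any weakening of itself; this just drops 'after dinner', 'neatly' and generalizes the patient.
(c) Entailed — every conjunct here is already in the original slicing event.
(d) Entailed — the original entails any weakening of itself; this just drops 'with a whisk'.
(e) Not entailed — Lin sliced the batter, not the ceiling; the ceiling belongs to the scrubbing event.
(f) Not entailed — Lin translated the letter, not the ceiling; the ceiling belongs to the scrubbing event.

(b), (c), (d)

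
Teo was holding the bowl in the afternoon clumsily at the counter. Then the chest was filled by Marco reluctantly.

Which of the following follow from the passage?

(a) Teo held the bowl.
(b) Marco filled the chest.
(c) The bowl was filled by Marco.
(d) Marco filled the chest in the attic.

(a), (b)

(a) Entailed — 'hold' is an activity; 'was holding' entails that some holding happened, so 'held' holds.
(b) Entailed — every conjunct here is already in the original filling event.
(c) Not entailed — Marco filled the chest, not the bowl; the bowl belongs to the holding event.
(d) Not entailed — 'in the attic' adds information not in the original event.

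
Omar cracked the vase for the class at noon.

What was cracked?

the vase

'the vase' marks the patient of the cracking event.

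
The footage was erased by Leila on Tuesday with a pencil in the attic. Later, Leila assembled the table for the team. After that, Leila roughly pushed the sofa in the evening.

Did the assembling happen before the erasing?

The narrative orders the erasing before the assembling.

no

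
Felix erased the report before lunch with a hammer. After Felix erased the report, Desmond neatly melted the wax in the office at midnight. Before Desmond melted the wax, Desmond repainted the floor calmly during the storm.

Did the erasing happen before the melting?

yes

The narrative orders the erasing before the melting.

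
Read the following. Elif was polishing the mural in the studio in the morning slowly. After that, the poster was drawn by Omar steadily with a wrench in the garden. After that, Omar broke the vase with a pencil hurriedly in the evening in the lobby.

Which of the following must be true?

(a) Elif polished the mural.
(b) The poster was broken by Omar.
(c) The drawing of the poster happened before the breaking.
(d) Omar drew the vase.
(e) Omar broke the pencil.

(a) Entailed — 'polish' is an activity; 'was polishing' entails that some polishing happened, so 'polished' holds.
(b) Not entailed — Omar broke the vase, not the poster; the poster belongs to the drawing event.
(c) Entailed — the narrative places the drawing before the breaking.
(d) Not entailed — Omar drew the poster, not the vase; the vase belongs to the breaking event.
(e) Not entailed — the pencil is the instrument, not what was broken.

(a), (c)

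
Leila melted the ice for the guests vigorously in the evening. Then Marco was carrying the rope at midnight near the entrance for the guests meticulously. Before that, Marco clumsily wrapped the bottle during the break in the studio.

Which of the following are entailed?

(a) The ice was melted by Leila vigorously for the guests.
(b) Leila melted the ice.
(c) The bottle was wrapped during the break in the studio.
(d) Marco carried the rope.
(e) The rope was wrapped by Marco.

(a) Entailed — this follows by dropping conjuncts from the melting event's description.
(b) Entailed — every conjunct here is already in the original melting event.
(c) Entailed — the original entails any weakening of itself; this just drops 'clumsily' and generalizes the agent.
(d) Entailed — 'carry' is an activity; 'was carrying' entails that some carrying happened, so 'carried' holds.
(e) Not entailed — Marco wrapped the bottle, not the rope; the rope belongs to the carrying event.

(a), (b), (c), (d)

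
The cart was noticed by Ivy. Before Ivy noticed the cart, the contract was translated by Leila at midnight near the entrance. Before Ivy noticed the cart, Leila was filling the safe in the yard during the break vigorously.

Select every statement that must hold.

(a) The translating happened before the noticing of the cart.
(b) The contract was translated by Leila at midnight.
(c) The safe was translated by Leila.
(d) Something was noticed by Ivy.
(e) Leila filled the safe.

(a), (b), (d)

(a) Entailed — the narrative places the translating before the noticing.
(b) Entailed — the original entails any weakening of itself; this just drops 'near the entrance'.
(c) Not entailed — Leila translated the contract, not the safe; the safe belongs to the filling event.
(d) Entailed — every conjunct here is already in the original noticing event.
(e) Not entailed — 'was filling' is progressive on an accomplishment; it does not entail the completed 'filled'.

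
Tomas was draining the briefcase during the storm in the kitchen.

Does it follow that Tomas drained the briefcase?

'was draining' is progressive; for an accomplishment like 'drain the briefcase', it doesn't entail completion.

no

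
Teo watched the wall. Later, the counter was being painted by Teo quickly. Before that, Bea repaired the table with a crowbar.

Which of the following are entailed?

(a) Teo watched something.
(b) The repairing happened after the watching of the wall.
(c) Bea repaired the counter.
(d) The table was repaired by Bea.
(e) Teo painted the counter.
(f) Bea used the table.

(a) Entailed — generalizing the patient leaves a sub-description the original still satisfies.
(b) Not entailed — the narrative doesn't order the watching relative to the repairing.
(c) Not entailed — Bea repaired the table, not the counter; the counter belongs to the painting event.
(d) Entailed — the original entails any weakening of itself; this just drops 'with a crowbar'.
(e) Not entailed — 'was painting' is progressive on an accomplishment; it does not entail the completed 'painted'.
(f) Not entailed — the table is the patient, not an instrument — Bea used a crowbar.

(a), (d)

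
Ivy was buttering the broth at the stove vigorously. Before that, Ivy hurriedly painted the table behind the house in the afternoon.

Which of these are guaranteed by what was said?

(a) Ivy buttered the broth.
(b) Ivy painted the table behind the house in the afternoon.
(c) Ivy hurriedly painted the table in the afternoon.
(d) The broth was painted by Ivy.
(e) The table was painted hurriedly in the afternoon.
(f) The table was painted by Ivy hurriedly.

(a) Not entailed — 'was buttering' is progressive on an accomplishment; it does not entail the completed 'buttered'.
(b) Entailed — this follows by dropping conjuncts from the painting event's description.
(c) Entailed — dropping 'behind the house' leaves a sub-description the original still satisfies.
(d) Not entailed — Ivy painted the table, not the broth; the broth belongs to the buttering event.
(e) Entailed — every conjunct here is already in the original painting event.
(f) Entailed — the original entails any weakening of itself; this just drops 'in the afternoon', 'behind the house'.

(b), (c), (e), (f)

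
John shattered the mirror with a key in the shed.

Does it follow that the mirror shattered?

yes

'John shattered the mirror' is the causative; it entails the inchoative 'the mirror shattered'.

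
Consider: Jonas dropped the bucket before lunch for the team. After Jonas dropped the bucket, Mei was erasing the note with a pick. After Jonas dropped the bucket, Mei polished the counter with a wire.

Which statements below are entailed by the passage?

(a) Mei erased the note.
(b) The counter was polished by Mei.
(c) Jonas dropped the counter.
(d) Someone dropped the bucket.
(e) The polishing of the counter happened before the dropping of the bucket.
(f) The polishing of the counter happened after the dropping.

(b), (d), (f)

(a) Not entailed — 'was erasing' is progressive on an accomplishment; it does not entail the completed 'erased'.
(b) Entailed — every conjunct here is already in the original polishing event.
(c) Not entailed — Jonas dropped the bucket, not the counter; the counter belongs to the polishing event.
(d) Entailed — the original entails any weakening of itself; this just drops 'for the team', 'before lunch' and generalizes the agent.
(e) Not entailed — the narrative places the dropping before the polishing, not after.
(f) Entailed — the narrative places the dropping before the polishing.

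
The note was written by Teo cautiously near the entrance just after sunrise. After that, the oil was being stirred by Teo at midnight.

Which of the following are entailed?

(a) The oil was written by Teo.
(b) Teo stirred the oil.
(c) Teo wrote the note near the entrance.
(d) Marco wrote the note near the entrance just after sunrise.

(b), (c)

(a) Not entailed — Teo wrote the note, not the oil; the oil belongs to the stirring event.
(b) Entailed — 'stir' is an activity; 'was stirring' entails that some stirring happened, so 'stirred' holds.
(c) Entailed — dropping 'cautiously', 'just after sunrise' leaves a sub-description the original still satisfies.
(d) Not entailed — the passage has Teo writing the note, not Marco.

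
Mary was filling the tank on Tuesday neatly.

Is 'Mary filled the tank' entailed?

'was filling' is progressive; for an accomplishment like 'fill the tank', it doesn't entail completion.

no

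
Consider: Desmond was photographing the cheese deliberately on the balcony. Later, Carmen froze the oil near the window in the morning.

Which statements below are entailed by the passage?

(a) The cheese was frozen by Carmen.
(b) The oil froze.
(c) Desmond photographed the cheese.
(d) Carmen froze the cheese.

(a) Not entailed — Carmen froze the oil, not the cheese; the cheese belongs to the photographing event.
(b) Entailed — 'Carmen froze the oil' is causative; it entails the inchoative 'the oil froze'.
(c) Not entailed — 'was photographing' is progressive on an accomplishment; it does not entail the completed 'photographed'.
(d) Not entailed — Carmen froze the oil, not the cheese; the cheese belongs to the photographing event.

(b)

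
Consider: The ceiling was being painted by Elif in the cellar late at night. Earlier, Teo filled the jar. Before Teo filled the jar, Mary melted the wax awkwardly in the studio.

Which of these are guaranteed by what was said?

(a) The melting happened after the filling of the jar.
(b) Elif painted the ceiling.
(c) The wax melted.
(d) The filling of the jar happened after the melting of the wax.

(c), (d)

(a) Not entailed — the narrative places the melting before the filling, not after.
(b) Not entailed — 'was painting' is progressive on an accomplishment; it does not entail the completed 'painted'.
(c) Entailed — 'Mary melted the wax' is causative; it entails the inchoative 'the wax melted'.
(d) Entailed — the narrative places the melting before the filling.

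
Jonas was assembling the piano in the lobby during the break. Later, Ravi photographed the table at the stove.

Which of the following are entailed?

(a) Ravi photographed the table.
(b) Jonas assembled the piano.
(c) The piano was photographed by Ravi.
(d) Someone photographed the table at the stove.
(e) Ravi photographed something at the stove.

(a), (d), (e)

(a) Entailed — this follows by dropping conjuncts from the photographing event's description.
(b) Not entailed — 'was assembling' is progressive on an accomplishment; it does not entail the completed 'assembled'.
(c) Not entailed — Ravi photographed the table, not the piano; the piano belongs to the assembling event.
(d) Entailed — every conjunct here is already in the original photographing event.
(e) Entailed — this follows by dropping conjuncts from the photographing event's description.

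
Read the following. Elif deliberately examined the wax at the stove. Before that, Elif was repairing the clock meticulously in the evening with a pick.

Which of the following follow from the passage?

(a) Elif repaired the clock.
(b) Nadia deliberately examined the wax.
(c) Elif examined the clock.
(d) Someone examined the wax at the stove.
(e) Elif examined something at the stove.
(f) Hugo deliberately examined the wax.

(a) Not entailed — 'was repairing' is progressive on an accomplishment; it does not entail the completed 'repaired'.
(b) Not entailed — the passage has Elif examining the wax, not Nadia.
(c) Not entailed — Elif examined the wax, not the clock; the clock belongs to the repairing event.
(d) Entailed — dropping 'deliberately' and generalizing the agent leaves a sub-description the original still satisfies.
(e) Entailed — every conjunct here is already in the original examining event.
(f) Not entailed — the passage has Elif examining the wax, not Hugo.

(d), (e)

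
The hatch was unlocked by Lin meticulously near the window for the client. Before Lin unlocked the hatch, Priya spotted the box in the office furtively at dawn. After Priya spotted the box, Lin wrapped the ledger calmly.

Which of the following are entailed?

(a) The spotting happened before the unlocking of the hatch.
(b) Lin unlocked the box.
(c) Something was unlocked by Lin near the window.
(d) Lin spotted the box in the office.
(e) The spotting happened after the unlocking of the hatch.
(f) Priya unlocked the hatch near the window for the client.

(a), (c)

(a) Entailed — the narrative places the spotting before the unlocking.
(b) Not entailed — Lin unlocked the hatch, not the box; the box belongs to the spotting event.
(c) Entailed — every conjunct here is already in the original unlocking event.
(d) Not entailed — the passage has Priya spotting the box, not Lin.
(e) Not entailed — the narrative places the spotting before the unlocking, not after.
(f) Not entailed — the passage has Lin unlocking the hatch, not Priya.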